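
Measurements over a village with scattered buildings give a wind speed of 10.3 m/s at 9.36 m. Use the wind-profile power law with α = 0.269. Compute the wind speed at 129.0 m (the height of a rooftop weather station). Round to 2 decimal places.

20.86 m/s

Power-law profile: V₂ = V₁ · (z₂/z₁)^α
V₂ = 10.3 × (129.0/9.36)^0.269 = 10.3 × (13.7821)^0.269
    = 10.3 × 2.0252 = 20.8599 m/s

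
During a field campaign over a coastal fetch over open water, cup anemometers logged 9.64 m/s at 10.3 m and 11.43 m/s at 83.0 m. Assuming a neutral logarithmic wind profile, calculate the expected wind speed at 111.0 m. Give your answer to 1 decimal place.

11.7 m/s

Log law: V ∝ ln(z/z₀). From the pair, with r = V₁/V₂ = 0.84339,
ln z₀ = (ln z₁ − r·ln z₂)/(1 − r) = (2.3321 − 0.84339×4.4188)/0.15661 = -8.9057 → z₀ = 0.0001356 m
V₃ = V₁ · ln(z₃/z₀)/ln(z₁/z₀) = 9.64 × 13.6152/11.2379 = 11.6794 m/s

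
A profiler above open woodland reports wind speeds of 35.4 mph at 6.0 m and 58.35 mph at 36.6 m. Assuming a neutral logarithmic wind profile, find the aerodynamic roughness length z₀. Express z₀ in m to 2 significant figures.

Log law: V(z) ∝ ln(z/z₀). With r = V₁/V₂ = 35.4/58.35 = 0.60668,
r · ln(z₂/z₀) = ln(z₁/z₀) ⇒ ln z₀ = (ln z₁ − r·ln z₂)/(1 − r)
ln z₀ = (1.79176 − 0.60668×3.60005) / 0.39332 = -0.9975
z₀ = exp(-0.9975) = 0.3688 m

z₀ ≈ 0.37 m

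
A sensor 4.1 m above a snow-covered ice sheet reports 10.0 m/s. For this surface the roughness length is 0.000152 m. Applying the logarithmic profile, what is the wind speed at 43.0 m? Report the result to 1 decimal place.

12.3 m/s

Log law: V(z) ∝ ln(z/z₀), so V₂/V₁ = ln(z₂/z₀) / ln(z₁/z₀).
ln(43.0/0.000152) = 12.5528, ln(4.1/0.000152) = 10.2026
V₂ = 10.0 × 12.5528/10.2026 = 10.0 × 1.2304 = 12.3035 m/s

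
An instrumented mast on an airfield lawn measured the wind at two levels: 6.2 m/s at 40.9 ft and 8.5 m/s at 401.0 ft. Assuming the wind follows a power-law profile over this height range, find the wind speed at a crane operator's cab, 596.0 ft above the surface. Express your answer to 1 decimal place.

First find α: α = ln(V₂/V₁)/ln(z₂/z₁) = ln(8.5/6.2)/ln(401.0/40.9) = 0.31552/2.28283 = 0.1382
Extrapolate from 401.0 ft to 596.0 ft: V₃ = 8.5 × (596.0/401.0)^0.1382 = 8.5 × 1.0563 = 8.9785 m/s

9.0 m/s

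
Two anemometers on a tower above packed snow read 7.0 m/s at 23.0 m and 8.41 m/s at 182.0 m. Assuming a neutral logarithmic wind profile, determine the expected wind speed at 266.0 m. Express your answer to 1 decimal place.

Log law: V ∝ ln(z/z₀). From the pair, with r = V₁/V₂ = 0.83234,
ln z₀ = (ln z₁ − r·ln z₂)/(1 − r) = (3.1355 − 0.83234×5.2040)/0.16766 = -7.1337 → z₀ = 0.0007977 m
V₃ = V₁ · ln(z₃/z₀)/ln(z₁/z₀) = 7.0 × 12.7172/10.2692 = 8.6687 m/s

8.7 m/s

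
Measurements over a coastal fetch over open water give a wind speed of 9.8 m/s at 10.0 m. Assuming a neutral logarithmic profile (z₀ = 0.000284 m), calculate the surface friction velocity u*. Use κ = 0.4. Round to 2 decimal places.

u* ≈ 0.37 m/s

Log law: V(z) = (u*/κ) · ln(z/z₀) ⇒ u* = κ · V / ln(z/z₀)
u* = 0.4 × 9.8 / ln(10.0/0.000284) = 0.4 × 9.8 / 10.4691
   = 3.9200 / 10.4691 = 0.3744 m/s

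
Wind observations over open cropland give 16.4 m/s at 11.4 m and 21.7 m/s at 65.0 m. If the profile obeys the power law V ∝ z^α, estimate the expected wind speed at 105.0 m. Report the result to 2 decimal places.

23.44 m/s

First find α: α = ln(V₂/V₁)/ln(z₂/z₁) = ln(21.7/16.4)/ln(65.0/11.4) = 0.28003/1.74077 = 0.1609
Extrapolate from 65.0 m to 105.0 m: V₃ = 21.7 × (105.0/65.0)^0.1609 = 21.7 × 1.0802 = 23.4404 m/s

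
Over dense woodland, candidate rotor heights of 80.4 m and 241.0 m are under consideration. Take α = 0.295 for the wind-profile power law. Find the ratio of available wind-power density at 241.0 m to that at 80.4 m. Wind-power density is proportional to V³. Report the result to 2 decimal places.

Speed ratio: V_B/V_A = (z_B/z_A)^α = (241.0/80.4)^0.295 = (2.9975)^0.295 = 1.38243
Power-density ratio: P_B/P_A = (V_B/V_A)³ = (1.38243)³ = 2.64200

2.64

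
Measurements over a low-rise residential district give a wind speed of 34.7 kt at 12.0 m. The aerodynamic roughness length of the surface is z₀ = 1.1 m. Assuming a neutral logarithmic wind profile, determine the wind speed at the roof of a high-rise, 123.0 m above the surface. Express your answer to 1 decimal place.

Log law: V(z) ∝ ln(z/z₀), so V₂/V₁ = ln(z₂/z₀) / ln(z₁/z₀).
ln(123.0/1.1) = 4.7169, ln(12.0/1.1) = 2.3896
V₂ = 34.7 × 4.7169/2.3896 = 34.7 × 1.9739 = 68.4951 kt

68.5 kt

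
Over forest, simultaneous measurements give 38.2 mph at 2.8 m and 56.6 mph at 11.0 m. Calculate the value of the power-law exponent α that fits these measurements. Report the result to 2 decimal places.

Power law: V₂/V₁ = (z₂/z₁)^α ⇒ α = ln(V₂/V₁) / ln(z₂/z₁)
α = ln(56.6/38.2) / ln(11.0/2.8) = ln(1.4817) / ln(3.9286)
  = 0.39317 / 1.36828 = 0.28735

α ≈ 0.29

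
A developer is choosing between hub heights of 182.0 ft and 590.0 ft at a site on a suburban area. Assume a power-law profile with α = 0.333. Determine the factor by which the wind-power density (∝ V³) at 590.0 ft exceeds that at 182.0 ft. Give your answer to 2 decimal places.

Speed ratio: V_B/V_A = (z_B/z_A)^α = (590.0/182.0)^0.333 = (3.2418)^0.333 = 1.47941
Power-density ratio: P_B/P_A = (V_B/V_A)³ = (1.47941)³ = 3.23795

3.24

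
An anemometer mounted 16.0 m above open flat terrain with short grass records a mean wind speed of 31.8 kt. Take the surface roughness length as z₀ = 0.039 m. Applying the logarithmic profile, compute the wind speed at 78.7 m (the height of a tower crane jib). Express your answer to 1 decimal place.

Log law: V(z) ∝ ln(z/z₀), so V₂/V₁ = ln(z₂/z₀) / ln(z₁/z₀).
ln(78.7/0.039) = 7.6098, ln(16.0/0.039) = 6.0168
V₂ = 31.8 × 7.6098/6.0168 = 31.8 × 1.2648 = 40.2196 kt

40.2 kt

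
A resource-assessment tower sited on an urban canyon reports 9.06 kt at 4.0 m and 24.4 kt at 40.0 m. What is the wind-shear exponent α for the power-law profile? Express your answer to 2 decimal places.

Power law: V₂/V₁ = (z₂/z₁)^α ⇒ α = ln(V₂/V₁) / ln(z₂/z₁)
α = ln(24.4/9.06) / ln(40.0/4.0) = ln(2.6932) / ln(10.0000)
  = 0.99071 / 2.30259 = 0.43026

α ≈ 0.43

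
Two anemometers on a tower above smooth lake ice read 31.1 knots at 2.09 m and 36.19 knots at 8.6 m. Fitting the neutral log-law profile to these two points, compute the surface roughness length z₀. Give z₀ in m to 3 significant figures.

z₀ ≈ 0.000369 m

Log law: V(z) ∝ ln(z/z₀). With r = V₁/V₂ = 31.1/36.19 = 0.85935,
r · ln(z₂/z₀) = ln(z₁/z₀) ⇒ ln z₀ = (ln z₁ − r·ln z₂)/(1 − r)
ln z₀ = (0.73716 − 0.85935×2.15176) / 0.14065 = -7.9061
z₀ = exp(-7.9061) = 0.0003685 m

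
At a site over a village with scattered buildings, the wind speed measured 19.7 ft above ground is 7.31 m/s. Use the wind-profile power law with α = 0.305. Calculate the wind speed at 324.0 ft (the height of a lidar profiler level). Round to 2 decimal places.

17.17 m/s

Power-law profile: V₂ = V₁ · (z₂/z₁)^α
V₂ = 7.31 × (324.0/19.7)^0.305 = 7.31 × (16.4467)^0.305
    = 7.31 × 2.3491 = 17.1720 m/s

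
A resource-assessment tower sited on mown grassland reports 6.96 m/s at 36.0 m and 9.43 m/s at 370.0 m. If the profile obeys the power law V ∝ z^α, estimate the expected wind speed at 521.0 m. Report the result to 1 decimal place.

First find α: α = ln(V₂/V₁)/ln(z₂/z₁) = ln(9.43/6.96)/ln(370.0/36.0) = 0.30372/2.32998 = 0.1304
Extrapolate from 370.0 m to 521.0 m: V₃ = 9.43 × (521.0/370.0)^0.1304 = 9.43 × 1.0456 = 9.8602 m/s

9.9 m/s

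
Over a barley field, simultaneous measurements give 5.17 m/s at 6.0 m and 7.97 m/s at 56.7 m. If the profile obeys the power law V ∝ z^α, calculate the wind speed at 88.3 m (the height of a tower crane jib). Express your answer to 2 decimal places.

First find α: α = ln(V₂/V₁)/ln(z₂/z₁) = ln(7.97/5.17)/ln(56.7/6.0) = 0.43281/2.24601 = 0.1927
Extrapolate from 56.7 m to 88.3 m: V₃ = 7.97 × (88.3/56.7)^0.1927 = 7.97 × 1.0891 = 8.6802 m/s

8.68 m/s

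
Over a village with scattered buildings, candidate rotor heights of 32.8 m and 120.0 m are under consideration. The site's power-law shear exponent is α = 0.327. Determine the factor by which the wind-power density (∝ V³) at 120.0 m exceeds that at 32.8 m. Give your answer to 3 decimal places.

Speed ratio: V_B/V_A = (z_B/z_A)^α = (120.0/32.8)^0.327 = (3.6585)^0.327 = 1.52828
Power-density ratio: P_B/P_A = (V_B/V_A)³ = (1.52828)³ = 3.56948

3.569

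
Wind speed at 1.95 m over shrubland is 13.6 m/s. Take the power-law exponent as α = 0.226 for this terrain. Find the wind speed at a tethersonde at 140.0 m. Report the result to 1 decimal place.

35.7 m/s

Power-law profile: V₂ = V₁ · (z₂/z₁)^α
V₂ = 13.6 × (140.0/1.95)^0.226 = 13.6 × (71.7949)^0.226
    = 13.6 × 2.6271 = 35.7286 m/s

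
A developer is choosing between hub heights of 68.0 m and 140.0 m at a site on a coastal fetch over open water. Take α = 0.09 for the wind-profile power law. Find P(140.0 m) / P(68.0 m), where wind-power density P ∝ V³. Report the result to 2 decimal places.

Speed ratio: V_B/V_A = (z_B/z_A)^α = (140.0/68.0)^0.09 = (2.0588)^0.09 = 1.06715
Power-density ratio: P_B/P_A = (V_B/V_A)³ = (1.06715)³ = 1.21528

1.22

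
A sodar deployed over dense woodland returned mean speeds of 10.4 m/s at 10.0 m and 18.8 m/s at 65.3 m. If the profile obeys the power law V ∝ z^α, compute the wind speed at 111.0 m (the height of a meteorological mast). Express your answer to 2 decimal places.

First find α: α = ln(V₂/V₁)/ln(z₂/z₁) = ln(18.8/10.4)/ln(65.3/10.0) = 0.59205/1.87641 = 0.3155
Extrapolate from 65.3 m to 111.0 m: V₃ = 18.8 × (111.0/65.3)^0.3155 = 18.8 × 1.1822 = 22.2258 m/s

22.23 m/s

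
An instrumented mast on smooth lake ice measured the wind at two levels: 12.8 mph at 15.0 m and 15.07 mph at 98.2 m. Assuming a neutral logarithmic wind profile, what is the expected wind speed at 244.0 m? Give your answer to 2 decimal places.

16.17 mph

Log law: V ∝ ln(z/z₀). From the pair, with r = V₁/V₂ = 0.84937,
ln z₀ = (ln z₁ − r·ln z₂)/(1 − r) = (2.7081 − 0.84937×4.5870)/0.15063 = -7.8869 → z₀ = 0.0003756 m
V₃ = V₁ · ln(z₃/z₀)/ln(z₁/z₀) = 12.8 × 13.3841/10.5950 = 16.1696 mph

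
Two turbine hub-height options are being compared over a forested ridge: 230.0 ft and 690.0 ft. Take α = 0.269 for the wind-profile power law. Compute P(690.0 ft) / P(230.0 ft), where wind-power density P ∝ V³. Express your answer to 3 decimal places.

2.427

Speed ratio: V_B/V_A = (z_B/z_A)^α = (690.0/230.0)^0.269 = (3.0000)^0.269 = 1.34383
Power-density ratio: P_B/P_A = (V_B/V_A)³ = (1.34383)³ = 2.42682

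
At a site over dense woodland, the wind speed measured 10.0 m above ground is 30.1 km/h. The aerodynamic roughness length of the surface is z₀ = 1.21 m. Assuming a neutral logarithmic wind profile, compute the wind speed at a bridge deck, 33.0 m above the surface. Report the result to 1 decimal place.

Log law: V(z) ∝ ln(z/z₀), so V₂/V₁ = ln(z₂/z₀) / ln(z₁/z₀).
ln(33.0/1.21) = 3.3059, ln(10.0/1.21) = 2.1120
V₂ = 30.1 × 3.3059/2.1120 = 30.1 × 1.5653 = 47.1159 km/h

47.1 km/h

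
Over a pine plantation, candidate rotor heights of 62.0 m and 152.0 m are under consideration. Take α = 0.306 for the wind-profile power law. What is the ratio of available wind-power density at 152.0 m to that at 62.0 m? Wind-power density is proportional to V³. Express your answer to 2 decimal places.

2.28

Speed ratio: V_B/V_A = (z_B/z_A)^α = (152.0/62.0)^0.306 = (2.4516)^0.306 = 1.31575
Power-density ratio: P_B/P_A = (V_B/V_A)³ = (1.31575)³ = 2.27781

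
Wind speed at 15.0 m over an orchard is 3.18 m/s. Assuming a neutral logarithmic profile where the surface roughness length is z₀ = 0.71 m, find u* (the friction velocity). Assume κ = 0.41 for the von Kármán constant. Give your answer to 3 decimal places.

u* ≈ 0.427 m/s

Log law: V(z) = (u*/κ) · ln(z/z₀) ⇒ u* = κ · V / ln(z/z₀)
u* = 0.41 × 3.18 / ln(15.0/0.71) = 0.41 × 3.18 / 3.0505
   = 1.3038 / 3.0505 = 0.4274 m/s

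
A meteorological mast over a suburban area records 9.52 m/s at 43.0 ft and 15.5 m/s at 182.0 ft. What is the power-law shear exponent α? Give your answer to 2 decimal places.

α ≈ 0.34

Power law: V₂/V₁ = (z₂/z₁)^α ⇒ α = ln(V₂/V₁) / ln(z₂/z₁)
α = ln(15.5/9.52) / ln(182.0/43.0) = ln(1.6282) / ln(4.2326)
  = 0.48745 / 1.44281 = 0.33785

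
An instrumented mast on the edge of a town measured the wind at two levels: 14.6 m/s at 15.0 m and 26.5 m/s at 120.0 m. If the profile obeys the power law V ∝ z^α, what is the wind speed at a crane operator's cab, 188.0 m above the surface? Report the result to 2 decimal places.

First find α: α = ln(V₂/V₁)/ln(z₂/z₁) = ln(26.5/14.6)/ln(120.0/15.0) = 0.59612/2.07944 = 0.2867
Extrapolate from 120.0 m to 188.0 m: V₃ = 26.5 × (188.0/120.0)^0.2867 = 26.5 × 1.1374 = 30.1398 m/s

30.14 m/s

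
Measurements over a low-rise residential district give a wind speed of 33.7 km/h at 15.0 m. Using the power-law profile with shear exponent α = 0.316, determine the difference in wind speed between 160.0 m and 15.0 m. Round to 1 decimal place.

37.5 km/h

Power law: V₂ = V₁ · (z₂/z₁)^α = 33.7 × (10.6667)^0.316 = 71.2011 km/h
ΔV = 71.2011 − 33.7 = 37.5011 km/h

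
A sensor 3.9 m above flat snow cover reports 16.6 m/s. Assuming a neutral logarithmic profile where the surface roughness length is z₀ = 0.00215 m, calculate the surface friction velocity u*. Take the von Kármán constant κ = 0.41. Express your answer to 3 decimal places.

Log law: V(z) = (u*/κ) · ln(z/z₀) ⇒ u* = κ · V / ln(z/z₀)
u* = 0.41 × 16.6 / ln(3.9/0.00215) = 0.41 × 16.6 / 7.5033
   = 6.8060 / 7.5033 = 0.9071 m/s

u* ≈ 0.907 m/s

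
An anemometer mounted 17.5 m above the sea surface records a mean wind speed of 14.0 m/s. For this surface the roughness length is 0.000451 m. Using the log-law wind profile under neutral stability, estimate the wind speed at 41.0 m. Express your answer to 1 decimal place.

15.1 m/s

Log law: V(z) ∝ ln(z/z₀), so V₂/V₁ = ln(z₂/z₀) / ln(z₁/z₀).
ln(41.0/0.000451) = 11.4176, ln(17.5/0.000451) = 10.5662
V₂ = 14.0 × 11.4176/10.5662 = 14.0 × 1.0806 = 15.1280 m/s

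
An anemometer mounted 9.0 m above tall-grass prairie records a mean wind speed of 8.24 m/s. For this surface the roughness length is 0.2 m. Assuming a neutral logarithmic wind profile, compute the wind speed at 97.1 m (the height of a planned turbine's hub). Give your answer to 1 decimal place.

13.4 m/s

Log law: V(z) ∝ ln(z/z₀), so V₂/V₁ = ln(z₂/z₀) / ln(z₁/z₀).
ln(97.1/0.2) = 6.1852, ln(9.0/0.2) = 3.8067
V₂ = 8.24 × 6.1852/3.8067 = 8.24 × 1.6248 = 13.3886 m/s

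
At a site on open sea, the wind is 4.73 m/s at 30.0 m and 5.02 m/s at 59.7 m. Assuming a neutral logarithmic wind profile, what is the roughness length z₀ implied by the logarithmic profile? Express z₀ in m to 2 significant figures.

Log law: V(z) ∝ ln(z/z₀). With r = V₁/V₂ = 4.73/5.02 = 0.94223,
r · ln(z₂/z₀) = ln(z₁/z₀) ⇒ ln z₀ = (ln z₁ − r·ln z₂)/(1 − r)
ln z₀ = (3.40120 − 0.94223×4.08933) / 0.05777 = -7.8225
z₀ = exp(-7.8225) = 0.0004006 m

z₀ ≈ 0.00040 m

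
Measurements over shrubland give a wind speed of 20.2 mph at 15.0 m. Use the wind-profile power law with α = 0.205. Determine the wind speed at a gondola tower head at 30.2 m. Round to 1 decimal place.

Power-law profile: V₂ = V₁ · (z₂/z₁)^α
V₂ = 20.2 × (30.2/15.0)^0.205 = 20.2 × (2.0133)^0.205
    = 20.2 × 1.1543 = 23.3160 mph

23.3 mph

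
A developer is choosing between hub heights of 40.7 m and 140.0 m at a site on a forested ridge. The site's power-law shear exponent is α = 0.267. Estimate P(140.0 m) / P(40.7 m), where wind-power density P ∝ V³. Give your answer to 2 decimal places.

2.69

Speed ratio: V_B/V_A = (z_B/z_A)^α = (140.0/40.7)^0.267 = (3.4398)^0.267 = 1.39077
Power-density ratio: P_B/P_A = (V_B/V_A)³ = (1.39077)³ = 2.69007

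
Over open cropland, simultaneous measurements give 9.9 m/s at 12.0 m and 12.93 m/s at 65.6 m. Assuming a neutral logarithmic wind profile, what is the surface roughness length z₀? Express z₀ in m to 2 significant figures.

z₀ ≈ 0.047 m

Log law: V(z) ∝ ln(z/z₀). With r = V₁/V₂ = 9.9/12.93 = 0.76566,
r · ln(z₂/z₀) = ln(z₁/z₀) ⇒ ln z₀ = (ln z₁ − r·ln z₂)/(1 − r)
ln z₀ = (2.48491 − 0.76566×4.18358) / 0.23434 = -3.0652
z₀ = exp(-3.0652) = 0.04664 m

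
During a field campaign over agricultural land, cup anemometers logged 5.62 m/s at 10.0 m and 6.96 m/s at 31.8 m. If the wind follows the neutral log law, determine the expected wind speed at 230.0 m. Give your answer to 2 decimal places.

Log law: V ∝ ln(z/z₀). From the pair, with r = V₁/V₂ = 0.80747,
ln z₀ = (ln z₁ − r·ln z₂)/(1 − r) = (2.3026 − 0.80747×3.4595)/0.19253 = -2.5494 → z₀ = 0.07813 m
V₃ = V₁ · ln(z₃/z₀)/ln(z₁/z₀) = 5.62 × 7.9875/4.8520 = 9.2518 m/s

9.25 m/s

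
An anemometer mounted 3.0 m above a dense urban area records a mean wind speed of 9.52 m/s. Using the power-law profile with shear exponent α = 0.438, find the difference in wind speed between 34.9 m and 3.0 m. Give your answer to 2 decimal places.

18.37 m/s

Power law: V₂ = V₁ · (z₂/z₁)^α = 9.52 × (11.6333)^0.438 = 27.8879 m/s
ΔV = 27.8879 − 9.52 = 18.3679 m/s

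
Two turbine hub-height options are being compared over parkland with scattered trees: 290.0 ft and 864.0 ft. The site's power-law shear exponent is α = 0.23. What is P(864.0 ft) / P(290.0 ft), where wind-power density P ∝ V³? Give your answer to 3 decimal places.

2.124

Speed ratio: V_B/V_A = (z_B/z_A)^α = (864.0/290.0)^0.23 = (2.9793)^0.23 = 1.28542
Power-density ratio: P_B/P_A = (V_B/V_A)³ = (1.28542)³ = 2.12393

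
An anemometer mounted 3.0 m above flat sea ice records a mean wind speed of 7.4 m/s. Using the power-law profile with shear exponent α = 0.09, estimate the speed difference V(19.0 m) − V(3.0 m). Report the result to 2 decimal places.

1.34 m/s

Power law: V₂ = V₁ · (z₂/z₁)^α = 7.4 × (6.3333)^0.09 = 8.7373 m/s
ΔV = 8.7373 − 7.4 = 1.3373 m/s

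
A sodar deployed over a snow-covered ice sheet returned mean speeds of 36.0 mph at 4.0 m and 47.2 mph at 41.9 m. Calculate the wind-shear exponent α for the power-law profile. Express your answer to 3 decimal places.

α ≈ 0.115

Power law: V₂/V₁ = (z₂/z₁)^α ⇒ α = ln(V₂/V₁) / ln(z₂/z₁)
α = ln(47.2/36.0) / ln(41.9/4.0) = ln(1.3111) / ln(10.4750)
  = 0.27087 / 2.34899 = 0.11532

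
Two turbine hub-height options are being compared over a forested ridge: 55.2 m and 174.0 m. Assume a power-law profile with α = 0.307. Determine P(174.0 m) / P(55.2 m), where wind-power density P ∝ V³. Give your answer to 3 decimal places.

Speed ratio: V_B/V_A = (z_B/z_A)^α = (174.0/55.2)^0.307 = (3.1522)^0.307 = 1.42257
Power-density ratio: P_B/P_A = (V_B/V_A)³ = (1.42257)³ = 2.87886

2.879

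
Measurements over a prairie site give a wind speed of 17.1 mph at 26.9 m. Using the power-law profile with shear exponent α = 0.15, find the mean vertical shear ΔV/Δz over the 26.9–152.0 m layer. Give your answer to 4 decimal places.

0.0405 mph/m

Power law: V₂ = V₁ · (z₂/z₁)^α = 17.1 × (5.6506)^0.15 = 22.1723 mph
ΔV/Δz = (22.1723 − 17.1)/(152.0 − 26.9) = 5.0723/125.1000 = 0.04055 mph/m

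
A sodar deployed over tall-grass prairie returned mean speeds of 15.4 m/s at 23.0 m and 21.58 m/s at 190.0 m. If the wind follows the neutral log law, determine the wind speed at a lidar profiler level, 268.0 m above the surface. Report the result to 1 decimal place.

22.6 m/s

Log law: V ∝ ln(z/z₀). From the pair, with r = V₁/V₂ = 0.71362,
ln z₀ = (ln z₁ − r·ln z₂)/(1 − r) = (3.1355 − 0.71362×5.2470)/0.28638 = -2.1262 → z₀ = 0.1193 m
V₃ = V₁ · ln(z₃/z₀)/ln(z₁/z₀) = 15.4 × 7.7172/5.2617 = 22.5867 m/s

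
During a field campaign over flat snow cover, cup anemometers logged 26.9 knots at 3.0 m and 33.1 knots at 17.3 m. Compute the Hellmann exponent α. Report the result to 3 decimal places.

α ≈ 0.118

Power law: V₂/V₁ = (z₂/z₁)^α ⇒ α = ln(V₂/V₁) / ln(z₂/z₁)
α = ln(33.1/26.9) / ln(17.3/3.0) = ln(1.2305) / ln(5.7667)
  = 0.20741 / 1.75209 = 0.11838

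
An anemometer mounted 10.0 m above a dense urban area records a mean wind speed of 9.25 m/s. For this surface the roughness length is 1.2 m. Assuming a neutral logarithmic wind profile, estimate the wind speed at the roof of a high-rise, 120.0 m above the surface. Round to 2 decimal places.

Log law: V(z) ∝ ln(z/z₀), so V₂/V₁ = ln(z₂/z₀) / ln(z₁/z₀).
ln(120.0/1.2) = 4.6052, ln(10.0/1.2) = 2.1203
V₂ = 9.25 × 4.6052/2.1203 = 9.25 × 2.1720 = 20.0908 m/s

20.09 m/s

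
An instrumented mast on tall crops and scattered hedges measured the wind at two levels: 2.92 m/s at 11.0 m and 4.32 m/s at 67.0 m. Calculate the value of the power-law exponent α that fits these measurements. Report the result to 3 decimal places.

Power law: V₂/V₁ = (z₂/z₁)^α ⇒ α = ln(V₂/V₁) / ln(z₂/z₁)
α = ln(4.32/2.92) / ln(67.0/11.0) = ln(1.4795) / ln(6.0909)
  = 0.39167 / 1.80680 = 0.21678

α ≈ 0.217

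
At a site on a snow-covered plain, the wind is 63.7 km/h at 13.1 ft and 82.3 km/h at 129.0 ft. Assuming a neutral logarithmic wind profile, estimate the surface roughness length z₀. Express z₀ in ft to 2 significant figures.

z₀ ≈ 0.0052 ft

Log law: V(z) ∝ ln(z/z₀). With r = V₁/V₂ = 63.7/82.3 = 0.77400,
r · ln(z₂/z₀) = ln(z₁/z₀) ⇒ ln z₀ = (ln z₁ − r·ln z₂)/(1 − r)
ln z₀ = (2.57261 − 0.77400×4.85981) / 0.22600 = -5.2604
z₀ = exp(-5.2604) = 0.005193 ft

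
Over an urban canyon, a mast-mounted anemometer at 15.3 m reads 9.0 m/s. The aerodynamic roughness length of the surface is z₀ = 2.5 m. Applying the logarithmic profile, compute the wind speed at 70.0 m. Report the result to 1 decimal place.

16.6 m/s

Log law: V(z) ∝ ln(z/z₀), so V₂/V₁ = ln(z₂/z₀) / ln(z₁/z₀).
ln(70.0/2.5) = 3.3322, ln(15.3/2.5) = 1.8116
V₂ = 9.0 × 3.3322/1.8116 = 9.0 × 1.8394 = 16.5547 m/s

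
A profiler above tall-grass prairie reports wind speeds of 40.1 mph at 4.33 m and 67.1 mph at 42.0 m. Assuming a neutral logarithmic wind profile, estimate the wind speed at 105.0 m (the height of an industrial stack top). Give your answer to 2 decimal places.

Log law: V ∝ ln(z/z₀). From the pair, with r = V₁/V₂ = 0.59762,
ln z₀ = (ln z₁ − r·ln z₂)/(1 − r) = (1.4656 − 0.59762×3.7377)/0.40238 = -1.9089 → z₀ = 0.1482 m
V₃ = V₁ · ln(z₃/z₀)/ln(z₁/z₀) = 40.1 × 6.5629/3.3745 = 77.9885 mph

77.99 mph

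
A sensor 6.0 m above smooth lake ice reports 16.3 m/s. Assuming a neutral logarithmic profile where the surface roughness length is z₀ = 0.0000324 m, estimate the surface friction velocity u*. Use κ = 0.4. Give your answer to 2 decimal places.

Log law: V(z) = (u*/κ) · ln(z/z₀) ⇒ u* = κ · V / ln(z/z₀)
u* = 0.4 × 16.3 / ln(6.0/0.0000324) = 0.4 × 16.3 / 12.1291
   = 6.5200 / 12.1291 = 0.5375 m/s

u* ≈ 0.54 m/s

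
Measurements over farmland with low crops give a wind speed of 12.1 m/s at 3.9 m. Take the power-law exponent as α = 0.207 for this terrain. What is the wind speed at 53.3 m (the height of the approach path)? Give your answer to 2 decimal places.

20.79 m/s

Power-law profile: V₂ = V₁ · (z₂/z₁)^α
V₂ = 12.1 × (53.3/3.9)^0.207 = 12.1 × (13.6667)^0.207
    = 12.1 × 1.7182 = 20.7906 m/s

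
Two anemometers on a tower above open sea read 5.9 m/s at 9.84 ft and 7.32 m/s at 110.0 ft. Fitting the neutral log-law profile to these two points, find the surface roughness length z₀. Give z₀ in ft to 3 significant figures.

z₀ ≈ 0.000433 ft

Log law: V(z) ∝ ln(z/z₀). With r = V₁/V₂ = 5.9/7.32 = 0.80601,
r · ln(z₂/z₀) = ln(z₁/z₀) ⇒ ln z₀ = (ln z₁ − r·ln z₂)/(1 − r)
ln z₀ = (2.28646 − 0.80601×4.70048) / 0.19399 = -7.7436
z₀ = exp(-7.7436) = 0.0004335 ft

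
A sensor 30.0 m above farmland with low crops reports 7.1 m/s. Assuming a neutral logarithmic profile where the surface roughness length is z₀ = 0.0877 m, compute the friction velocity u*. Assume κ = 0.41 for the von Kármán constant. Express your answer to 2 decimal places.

u* ≈ 0.50 m/s

Log law: V(z) = (u*/κ) · ln(z/z₀) ⇒ u* = κ · V / ln(z/z₀)
u* = 0.41 × 7.1 / ln(30.0/0.0877) = 0.41 × 7.1 / 5.8350
   = 2.9110 / 5.8350 = 0.4989 m/s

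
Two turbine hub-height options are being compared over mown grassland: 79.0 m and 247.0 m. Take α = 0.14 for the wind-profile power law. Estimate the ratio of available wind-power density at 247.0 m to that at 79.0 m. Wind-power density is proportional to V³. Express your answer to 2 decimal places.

1.61

Speed ratio: V_B/V_A = (z_B/z_A)^α = (247.0/79.0)^0.14 = (3.1266)^0.14 = 1.17303
Power-density ratio: P_B/P_A = (V_B/V_A)³ = (1.17303)³ = 1.61410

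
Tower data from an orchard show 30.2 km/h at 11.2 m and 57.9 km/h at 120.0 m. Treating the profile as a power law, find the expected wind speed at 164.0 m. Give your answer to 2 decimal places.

63.08 km/h

First find α: α = ln(V₂/V₁)/ln(z₂/z₁) = ln(57.9/30.2)/ln(120.0/11.2) = 0.65088/2.37158 = 0.2744
Extrapolate from 120.0 m to 164.0 m: V₃ = 57.9 × (164.0/120.0)^0.2744 = 57.9 × 1.0895 = 63.0828 km/h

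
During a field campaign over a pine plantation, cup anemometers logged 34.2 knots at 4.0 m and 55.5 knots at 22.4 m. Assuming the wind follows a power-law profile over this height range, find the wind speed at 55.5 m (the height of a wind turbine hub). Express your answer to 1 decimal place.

71.6 knots

First find α: α = ln(V₂/V₁)/ln(z₂/z₁) = ln(55.5/34.2)/ln(22.4/4.0) = 0.48416/1.72277 = 0.2810
Extrapolate from 22.4 m to 55.5 m: V₃ = 55.5 × (55.5/22.4)^0.2810 = 55.5 × 1.2904 = 71.6198 knots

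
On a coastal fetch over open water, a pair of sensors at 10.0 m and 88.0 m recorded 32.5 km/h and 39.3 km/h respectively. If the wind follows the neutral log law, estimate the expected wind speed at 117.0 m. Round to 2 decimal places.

40.19 km/h

Log law: V ∝ ln(z/z₀). From the pair, with r = V₁/V₂ = 0.82697,
ln z₀ = (ln z₁ − r·ln z₂)/(1 − r) = (2.3026 − 0.82697×4.4773)/0.17303 = -8.0914 → z₀ = 0.0003061 m
V₃ = V₁ · ln(z₃/z₀)/ln(z₁/z₀) = 32.5 × 12.8536/10.3940 = 40.1906 km/h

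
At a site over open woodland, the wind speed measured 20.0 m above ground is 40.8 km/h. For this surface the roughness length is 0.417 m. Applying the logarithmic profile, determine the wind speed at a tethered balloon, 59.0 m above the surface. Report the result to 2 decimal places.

52.20 km/h

Log law: V(z) ∝ ln(z/z₀), so V₂/V₁ = ln(z₂/z₀) / ln(z₁/z₀).
ln(59.0/0.417) = 4.9522, ln(20.0/0.417) = 3.8704
V₂ = 40.8 × 4.9522/3.8704 = 40.8 × 1.2795 = 52.2039 km/h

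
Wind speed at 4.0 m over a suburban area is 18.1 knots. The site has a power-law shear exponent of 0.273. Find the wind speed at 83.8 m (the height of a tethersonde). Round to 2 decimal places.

41.53 knots

Power-law profile: V₂ = V₁ · (z₂/z₁)^α
V₂ = 18.1 × (83.8/4.0)^0.273 = 18.1 × (20.9500)^0.273
    = 18.1 × 2.2945 = 41.5300 knots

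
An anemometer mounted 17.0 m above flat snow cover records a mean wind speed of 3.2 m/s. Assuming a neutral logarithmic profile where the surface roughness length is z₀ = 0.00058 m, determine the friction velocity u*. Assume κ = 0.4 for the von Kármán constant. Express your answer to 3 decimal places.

Log law: V(z) = (u*/κ) · ln(z/z₀) ⇒ u* = κ · V / ln(z/z₀)
u* = 0.4 × 3.2 / ln(17.0/0.00058) = 0.4 × 3.2 / 10.2857
   = 1.2800 / 10.2857 = 0.1244 m/s

u* ≈ 0.124 m/s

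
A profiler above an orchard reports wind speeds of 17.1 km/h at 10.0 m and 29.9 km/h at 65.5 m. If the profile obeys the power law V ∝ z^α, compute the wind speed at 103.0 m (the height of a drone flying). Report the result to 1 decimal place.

34.2 km/h

First find α: α = ln(V₂/V₁)/ln(z₂/z₁) = ln(29.9/17.1)/ln(65.5/10.0) = 0.55878/1.87947 = 0.2973
Extrapolate from 65.5 m to 103.0 m: V₃ = 29.9 × (103.0/65.5)^0.2973 = 29.9 × 1.1441 = 34.2075 km/h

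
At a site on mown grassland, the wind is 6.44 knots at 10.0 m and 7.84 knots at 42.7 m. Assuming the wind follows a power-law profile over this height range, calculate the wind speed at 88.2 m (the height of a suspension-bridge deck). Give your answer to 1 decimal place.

First find α: α = ln(V₂/V₁)/ln(z₂/z₁) = ln(7.84/6.44)/ln(42.7/10.0) = 0.19671/1.45161 = 0.1355
Extrapolate from 42.7 m to 88.2 m: V₃ = 7.84 × (88.2/42.7)^0.1355 = 7.84 × 1.1033 = 8.6498 knots

8.6 knots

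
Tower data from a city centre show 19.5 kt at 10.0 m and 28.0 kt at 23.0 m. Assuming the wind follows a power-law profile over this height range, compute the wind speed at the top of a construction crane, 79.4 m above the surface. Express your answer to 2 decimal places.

First find α: α = ln(V₂/V₁)/ln(z₂/z₁) = ln(28.0/19.5)/ln(23.0/10.0) = 0.36179/0.83291 = 0.4344
Extrapolate from 23.0 m to 79.4 m: V₃ = 28.0 × (79.4/23.0)^0.4344 = 28.0 × 1.7129 = 47.9611 kt

47.96 kt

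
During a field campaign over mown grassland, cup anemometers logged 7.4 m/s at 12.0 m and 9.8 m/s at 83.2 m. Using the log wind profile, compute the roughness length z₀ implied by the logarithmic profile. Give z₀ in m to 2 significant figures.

z₀ ≈ 0.031 m

Log law: V(z) ∝ ln(z/z₀). With r = V₁/V₂ = 7.4/9.8 = 0.75510,
r · ln(z₂/z₀) = ln(z₁/z₀) ⇒ ln z₀ = (ln z₁ − r·ln z₂)/(1 − r)
ln z₀ = (2.48491 − 0.75510×4.42125) / 0.24490 = -3.4855
z₀ = exp(-3.4855) = 0.03064 m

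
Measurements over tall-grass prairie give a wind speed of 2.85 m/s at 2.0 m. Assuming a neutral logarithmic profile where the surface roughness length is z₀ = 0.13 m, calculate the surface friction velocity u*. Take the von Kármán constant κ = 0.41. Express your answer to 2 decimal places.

Log law: V(z) = (u*/κ) · ln(z/z₀) ⇒ u* = κ · V / ln(z/z₀)
u* = 0.41 × 2.85 / ln(2.0/0.13) = 0.41 × 2.85 / 2.7334
   = 1.1685 / 2.7334 = 0.4275 m/s

u* ≈ 0.43 m/s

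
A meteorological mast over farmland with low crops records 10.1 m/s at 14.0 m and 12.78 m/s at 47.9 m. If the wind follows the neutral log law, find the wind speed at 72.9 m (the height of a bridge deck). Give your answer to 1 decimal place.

13.7 m/s

Log law: V ∝ ln(z/z₀). From the pair, with r = V₁/V₂ = 0.79030,
ln z₀ = (ln z₁ − r·ln z₂)/(1 − r) = (2.6391 − 0.79030×3.8691)/0.20970 = -1.9966 → z₀ = 0.1358 m
V₃ = V₁ · ln(z₃/z₀)/ln(z₁/z₀) = 10.1 × 6.2857/4.6357 = 13.6950 m/s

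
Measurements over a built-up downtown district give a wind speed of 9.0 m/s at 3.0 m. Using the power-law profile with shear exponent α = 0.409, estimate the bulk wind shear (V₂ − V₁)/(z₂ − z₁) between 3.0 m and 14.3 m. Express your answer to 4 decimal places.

Power law: V₂ = V₁ · (z₂/z₁)^α = 9.0 × (4.7667)^0.409 = 17.0464 m/s
ΔV/Δz = (17.0464 − 9.0)/(14.3 − 3.0) = 8.0464/11.3000 = 0.71207 m/s/m

0.7121 m/s/m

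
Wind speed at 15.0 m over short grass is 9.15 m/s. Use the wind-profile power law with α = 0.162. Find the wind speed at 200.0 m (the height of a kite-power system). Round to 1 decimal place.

Power-law profile: V₂ = V₁ · (z₂/z₁)^α
V₂ = 9.15 × (200.0/15.0)^0.162 = 9.15 × (13.3333)^0.162
    = 9.15 × 1.5214 = 13.9207 m/s

13.9 m/s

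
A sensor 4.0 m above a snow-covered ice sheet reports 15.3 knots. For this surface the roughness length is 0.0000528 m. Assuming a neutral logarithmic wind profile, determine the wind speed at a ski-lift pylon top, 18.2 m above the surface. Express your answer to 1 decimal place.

17.4 knots

Log law: V(z) ∝ ln(z/z₀), so V₂/V₁ = ln(z₂/z₀) / ln(z₁/z₀).
ln(18.2/0.0000528) = 12.7504, ln(4.0/0.0000528) = 11.2353
V₂ = 15.3 × 12.7504/11.2353 = 15.3 × 1.1349 = 17.3633 knots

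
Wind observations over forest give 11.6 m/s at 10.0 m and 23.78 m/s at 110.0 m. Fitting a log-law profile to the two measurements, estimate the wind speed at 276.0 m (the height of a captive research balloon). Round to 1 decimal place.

Log law: V ∝ ln(z/z₀). From the pair, with r = V₁/V₂ = 0.48780,
ln z₀ = (ln z₁ − r·ln z₂)/(1 − r) = (2.3026 − 0.48780×4.7005)/0.51220 = 0.0189 → z₀ = 1.019 m
V₃ = V₁ · ln(z₃/z₀)/ln(z₁/z₀) = 11.6 × 5.6015/2.2837 = 28.4527 m/s

28.5 m/s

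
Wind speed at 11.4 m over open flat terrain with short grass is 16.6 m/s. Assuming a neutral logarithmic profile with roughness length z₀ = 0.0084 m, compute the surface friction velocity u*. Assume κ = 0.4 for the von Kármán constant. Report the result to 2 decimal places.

Log law: V(z) = (u*/κ) · ln(z/z₀) ⇒ u* = κ · V / ln(z/z₀)
u* = 0.4 × 16.6 / ln(11.4/0.0084) = 0.4 × 16.6 / 7.2131
   = 6.6400 / 7.2131 = 0.9205 m/s

u* ≈ 0.92 m/s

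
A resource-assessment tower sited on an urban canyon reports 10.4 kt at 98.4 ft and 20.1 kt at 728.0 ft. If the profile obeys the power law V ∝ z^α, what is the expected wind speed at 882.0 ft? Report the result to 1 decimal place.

21.4 kt

First find α: α = ln(V₂/V₁)/ln(z₂/z₁) = ln(20.1/10.4)/ln(728.0/98.4) = 0.65891/2.00126 = 0.3292
Extrapolate from 728.0 ft to 882.0 ft: V₃ = 20.1 × (882.0/728.0)^0.3292 = 20.1 × 1.0652 = 21.4109 kt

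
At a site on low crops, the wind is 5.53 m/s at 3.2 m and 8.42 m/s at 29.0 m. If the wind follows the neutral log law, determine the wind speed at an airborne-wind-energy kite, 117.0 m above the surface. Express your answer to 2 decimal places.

Log law: V ∝ ln(z/z₀). From the pair, with r = V₁/V₂ = 0.65677,
ln z₀ = (ln z₁ − r·ln z₂)/(1 − r) = (1.1632 − 0.65677×3.3673)/0.34323 = -3.0545 → z₀ = 0.04715 m
V₃ = V₁ · ln(z₃/z₀)/ln(z₁/z₀) = 5.53 × 7.8166/4.2176 = 10.2489 m/s

10.25 m/s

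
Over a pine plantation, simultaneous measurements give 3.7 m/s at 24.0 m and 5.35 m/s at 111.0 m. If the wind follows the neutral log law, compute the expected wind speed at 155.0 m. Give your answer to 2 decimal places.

Log law: V ∝ ln(z/z₀). From the pair, with r = V₁/V₂ = 0.69159,
ln z₀ = (ln z₁ − r·ln z₂)/(1 − r) = (3.1781 − 0.69159×4.7095)/0.30841 = -0.2562 → z₀ = 0.7740 m
V₃ = V₁ · ln(z₃/z₀)/ln(z₁/z₀) = 3.7 × 5.2996/3.4342 = 5.7097 m/s

5.71 m/s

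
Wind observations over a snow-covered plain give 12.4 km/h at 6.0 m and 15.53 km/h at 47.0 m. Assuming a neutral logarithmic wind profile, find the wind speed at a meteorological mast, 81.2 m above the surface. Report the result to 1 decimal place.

Log law: V ∝ ln(z/z₀). From the pair, with r = V₁/V₂ = 0.79845,
ln z₀ = (ln z₁ − r·ln z₂)/(1 − r) = (1.7918 − 0.79845×3.8501)/0.20155 = -6.3629 → z₀ = 0.001724 m
V₃ = V₁ · ln(z₃/z₀)/ln(z₁/z₀) = 12.4 × 10.7598/8.1546 = 16.3614 km/h

16.4 km/h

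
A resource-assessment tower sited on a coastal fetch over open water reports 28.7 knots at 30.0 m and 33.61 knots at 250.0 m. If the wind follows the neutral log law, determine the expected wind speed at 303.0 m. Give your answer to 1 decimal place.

Log law: V ∝ ln(z/z₀). From the pair, with r = V₁/V₂ = 0.85391,
ln z₀ = (ln z₁ − r·ln z₂)/(1 − r) = (3.4012 − 0.85391×5.5215)/0.14609 = -8.9922 → z₀ = 0.0001244 m
V₃ = V₁ · ln(z₃/z₀)/ln(z₁/z₀) = 28.7 × 14.7059/12.3934 = 34.0553 knots

34.1 knots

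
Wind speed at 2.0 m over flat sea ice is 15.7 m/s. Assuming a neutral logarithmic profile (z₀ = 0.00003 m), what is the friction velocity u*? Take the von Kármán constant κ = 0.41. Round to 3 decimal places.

u* ≈ 0.580 m/s

Log law: V(z) = (u*/κ) · ln(z/z₀) ⇒ u* = κ · V / ln(z/z₀)
u* = 0.41 × 15.7 / ln(2.0/0.00003) = 0.41 × 15.7 / 11.1075
   = 6.4370 / 11.1075 = 0.5795 m/s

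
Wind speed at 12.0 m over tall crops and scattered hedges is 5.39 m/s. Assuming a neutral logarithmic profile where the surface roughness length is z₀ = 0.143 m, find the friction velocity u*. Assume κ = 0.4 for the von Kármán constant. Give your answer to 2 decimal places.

u* ≈ 0.49 m/s

Log law: V(z) = (u*/κ) · ln(z/z₀) ⇒ u* = κ · V / ln(z/z₀)
u* = 0.4 × 5.39 / ln(12.0/0.143) = 0.4 × 5.39 / 4.4298
   = 2.1560 / 4.4298 = 0.4867 m/s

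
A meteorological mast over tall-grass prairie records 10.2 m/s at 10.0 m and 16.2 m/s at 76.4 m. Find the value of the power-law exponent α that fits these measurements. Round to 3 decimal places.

α ≈ 0.228

Power law: V₂/V₁ = (z₂/z₁)^α ⇒ α = ln(V₂/V₁) / ln(z₂/z₁)
α = ln(16.2/10.2) / ln(76.4/10.0) = ln(1.5882) / ln(7.6400)
  = 0.46262 / 2.03340 = 0.22751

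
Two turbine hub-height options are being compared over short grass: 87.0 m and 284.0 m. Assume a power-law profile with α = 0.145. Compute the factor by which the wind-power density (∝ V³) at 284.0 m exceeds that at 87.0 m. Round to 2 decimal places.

1.67

Speed ratio: V_B/V_A = (z_B/z_A)^α = (284.0/87.0)^0.145 = (3.2644)^0.145 = 1.18714
Power-density ratio: P_B/P_A = (V_B/V_A)³ = (1.18714)³ = 1.67303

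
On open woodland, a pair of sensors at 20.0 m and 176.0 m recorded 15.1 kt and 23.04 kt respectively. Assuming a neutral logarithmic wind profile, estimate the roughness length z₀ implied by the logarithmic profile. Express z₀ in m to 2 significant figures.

z₀ ≈ 0.32 m

Log law: V(z) ∝ ln(z/z₀). With r = V₁/V₂ = 15.1/23.04 = 0.65538,
r · ln(z₂/z₀) = ln(z₁/z₀) ⇒ ln z₀ = (ln z₁ − r·ln z₂)/(1 − r)
ln z₀ = (2.99573 − 0.65538×5.17048) / 0.34462 = -1.1401
z₀ = exp(-1.1401) = 0.3198 m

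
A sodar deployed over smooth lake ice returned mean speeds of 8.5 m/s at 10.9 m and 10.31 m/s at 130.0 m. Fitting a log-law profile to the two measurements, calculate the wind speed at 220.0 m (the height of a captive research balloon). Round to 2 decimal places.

Log law: V ∝ ln(z/z₀). From the pair, with r = V₁/V₂ = 0.82444,
ln z₀ = (ln z₁ − r·ln z₂)/(1 − r) = (2.3888 − 0.82444×4.8675)/0.17556 = -9.2519 → z₀ = 0.00009593 m
V₃ = V₁ · ln(z₃/z₀)/ln(z₁/z₀) = 8.5 × 14.6455/11.6406 = 10.6942 m/s

10.69 m/s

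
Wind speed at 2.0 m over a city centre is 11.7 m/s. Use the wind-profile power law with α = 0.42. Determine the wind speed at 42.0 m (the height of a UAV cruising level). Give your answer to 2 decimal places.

Power-law profile: V₂ = V₁ · (z₂/z₁)^α
V₂ = 11.7 × (42.0/2.0)^0.42 = 11.7 × (21.0000)^0.42
    = 11.7 × 3.5920 = 42.0260 m/s

42.03 m/s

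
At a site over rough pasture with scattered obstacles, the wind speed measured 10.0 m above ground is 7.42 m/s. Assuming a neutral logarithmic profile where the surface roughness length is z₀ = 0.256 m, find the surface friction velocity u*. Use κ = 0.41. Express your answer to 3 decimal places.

u* ≈ 0.830 m/s

Log law: V(z) = (u*/κ) · ln(z/z₀) ⇒ u* = κ · V / ln(z/z₀)
u* = 0.41 × 7.42 / ln(10.0/0.256) = 0.41 × 7.42 / 3.6652
   = 3.0422 / 3.6652 = 0.8300 m/s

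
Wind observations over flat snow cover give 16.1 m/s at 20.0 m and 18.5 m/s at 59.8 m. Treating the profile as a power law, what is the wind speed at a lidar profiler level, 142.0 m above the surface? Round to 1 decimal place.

First find α: α = ln(V₂/V₁)/ln(z₂/z₁) = ln(18.5/16.1)/ln(59.8/20.0) = 0.13895/1.09527 = 0.1269
Extrapolate from 59.8 m to 142.0 m: V₃ = 18.5 × (142.0/59.8)^0.1269 = 18.5 × 1.1160 = 20.6453 m/s

20.6 m/s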